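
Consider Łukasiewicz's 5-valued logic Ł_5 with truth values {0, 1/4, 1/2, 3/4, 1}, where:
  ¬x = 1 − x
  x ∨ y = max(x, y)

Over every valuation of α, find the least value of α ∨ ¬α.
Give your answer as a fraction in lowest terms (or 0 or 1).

Take α = 1/2:
¬α = ¬1/2 = 1/2
α ∨ ¬α = 1/2 ∨ 1/2 = 1/2
No assignment yields a value below 1/2, so this is the minimum.

1/2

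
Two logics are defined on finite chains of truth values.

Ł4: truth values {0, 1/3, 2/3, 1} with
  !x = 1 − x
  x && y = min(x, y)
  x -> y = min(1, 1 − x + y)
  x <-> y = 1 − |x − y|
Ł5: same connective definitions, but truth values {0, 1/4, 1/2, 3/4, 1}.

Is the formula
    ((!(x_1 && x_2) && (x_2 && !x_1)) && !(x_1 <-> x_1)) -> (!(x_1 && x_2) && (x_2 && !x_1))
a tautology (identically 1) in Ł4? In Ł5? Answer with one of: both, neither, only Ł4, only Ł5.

In Ł4: every assignment gives 1 — tautology.
In Ł5: every assignment gives 1 — tautology.

both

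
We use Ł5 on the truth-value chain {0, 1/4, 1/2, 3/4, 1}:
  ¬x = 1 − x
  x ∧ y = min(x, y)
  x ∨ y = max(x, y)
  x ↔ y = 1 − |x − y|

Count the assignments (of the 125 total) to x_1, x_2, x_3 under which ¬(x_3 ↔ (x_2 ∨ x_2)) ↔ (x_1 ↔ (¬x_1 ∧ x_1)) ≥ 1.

value 1: 17 assignments (counts)
value 3/4: 32 assignments
value 1/2: 31 assignments
value 1/4: 28 assignments
value 0: 17 assignments
So 17 of the 125 assignments meet the threshold.

17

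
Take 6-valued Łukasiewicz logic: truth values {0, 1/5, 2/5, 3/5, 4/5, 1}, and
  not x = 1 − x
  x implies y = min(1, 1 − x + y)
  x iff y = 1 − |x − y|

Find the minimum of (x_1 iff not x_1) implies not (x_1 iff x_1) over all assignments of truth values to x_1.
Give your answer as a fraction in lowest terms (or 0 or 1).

1/5

Take x_1 = 2/5:
not x_1 = not 2/5 = 3/5
x_1 iff not x_1 = 2/5 iff 3/5 = 4/5
x_1 iff x_1 = 2/5 iff 2/5 = 1
not (x_1 iff x_1) = not 1 = 0
(x_1 iff not x_1) implies not (x_1 iff x_1) = 4/5 implies 0 = 1/5
No assignment yields a value below 1/5, so this is the minimum.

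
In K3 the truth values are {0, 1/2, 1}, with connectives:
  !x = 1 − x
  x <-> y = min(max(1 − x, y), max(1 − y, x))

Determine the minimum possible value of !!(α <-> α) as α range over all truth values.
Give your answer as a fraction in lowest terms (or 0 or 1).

1/2

Take α = 1/2:
α <-> α = 1/2 <-> 1/2 = 1/2
!(α <-> α) = !1/2 = 1/2
!!(α <-> α) = !1/2 = 1/2
No assignment yields a value below 1/2, so this is the minimum.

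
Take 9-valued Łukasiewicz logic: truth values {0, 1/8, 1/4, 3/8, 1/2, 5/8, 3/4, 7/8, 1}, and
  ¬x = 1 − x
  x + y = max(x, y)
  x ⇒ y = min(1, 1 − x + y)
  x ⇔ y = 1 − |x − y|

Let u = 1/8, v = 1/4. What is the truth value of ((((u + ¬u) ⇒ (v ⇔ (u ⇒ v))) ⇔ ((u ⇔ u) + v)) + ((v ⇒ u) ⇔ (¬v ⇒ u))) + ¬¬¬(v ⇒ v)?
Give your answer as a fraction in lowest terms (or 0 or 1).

¬u = ¬1/8 = 7/8
u + ¬u = 1/8 + 7/8 = 7/8
u ⇒ v = 1/8 ⇒ 1/4 = 1
v ⇔ (u ⇒ v) = 1/4 ⇔ 1 = 1/4
(u + ¬u) ⇒ (v ⇔ (u ⇒ v)) = 7/8 ⇒ 1/4 = 3/8
u ⇔ u = 1/8 ⇔ 1/8 = 1
(u ⇔ u) + v = 1 + 1/4 = 1
((u + ¬u) ⇒ (v ⇔ (u ⇒ v))) ⇔ ((u ⇔ u) + v) = 3/8 ⇔ 1 = 3/8
v ⇒ u = 1/4 ⇒ 1/8 = 7/8
¬v = ¬1/4 = 3/4
¬v ⇒ u = 3/4 ⇒ 1/8 = 3/8
(v ⇒ u) ⇔ (¬v ⇒ u) = 7/8 ⇔ 3/8 = 1/2
(((u + ¬u) ⇒ (v ⇔ (u ⇒ v))) ⇔ ((u ⇔ u) + v)) + ((v ⇒ u) ⇔ (¬v ⇒ u)) = 3/8 + 1/2 = 1/2
v ⇒ v = 1/4 ⇒ 1/4 = 1
¬(v ⇒ v) = ¬1 = 0
¬¬(v ⇒ v) = ¬0 = 1
¬¬¬(v ⇒ v) = ¬1 = 0
((((u + ¬u) ⇒ (v ⇔ (u ⇒ v))) ⇔ ((u ⇔ u) + v)) + ((v ⇒ u) ⇔ (¬v ⇒ u))) + ¬¬¬(v ⇒ v) = 1/2 + 0 = 1/2

1/2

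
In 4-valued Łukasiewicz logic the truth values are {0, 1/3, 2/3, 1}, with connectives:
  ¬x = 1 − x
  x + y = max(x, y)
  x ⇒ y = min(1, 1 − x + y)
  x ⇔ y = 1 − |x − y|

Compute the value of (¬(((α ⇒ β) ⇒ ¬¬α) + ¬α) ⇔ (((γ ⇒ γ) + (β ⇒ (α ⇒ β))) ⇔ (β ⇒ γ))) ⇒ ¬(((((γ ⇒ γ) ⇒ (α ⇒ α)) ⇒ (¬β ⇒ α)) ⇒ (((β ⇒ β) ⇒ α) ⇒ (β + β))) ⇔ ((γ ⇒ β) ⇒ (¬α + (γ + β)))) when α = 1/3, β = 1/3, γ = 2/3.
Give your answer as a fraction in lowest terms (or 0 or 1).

2/3

α ⇒ β = 1/3 ⇒ 1/3 = 1
¬α = ¬1/3 = 2/3
¬¬α = ¬2/3 = 1/3
(α ⇒ β) ⇒ ¬¬α = 1 ⇒ 1/3 = 1/3
¬α = ¬1/3 = 2/3
((α ⇒ β) ⇒ ¬¬α) + ¬α = 1/3 + 2/3 = 2/3
¬(((α ⇒ β) ⇒ ¬¬α) + ¬α) = ¬2/3 = 1/3
γ ⇒ γ = 2/3 ⇒ 2/3 = 1
α ⇒ β = 1/3 ⇒ 1/3 = 1
β ⇒ (α ⇒ β) = 1/3 ⇒ 1 = 1
(γ ⇒ γ) + (β ⇒ (α ⇒ β)) = 1 + 1 = 1
β ⇒ γ = 1/3 ⇒ 2/3 = 1
((γ ⇒ γ) + (β ⇒ (α ⇒ β))) ⇔ (β ⇒ γ) = 1 ⇔ 1 = 1
¬(((α ⇒ β) ⇒ ¬¬α) + ¬α) ⇔ (((γ ⇒ γ) + (β ⇒ (α ⇒ β))) ⇔ (β ⇒ γ)) = 1/3 ⇔ 1 = 1/3
γ ⇒ γ = 2/3 ⇒ 2/3 = 1
α ⇒ α = 1/3 ⇒ 1/3 = 1
(γ ⇒ γ) ⇒ (α ⇒ α) = 1 ⇒ 1 = 1
¬β = ¬1/3 = 2/3
¬β ⇒ α = 2/3 ⇒ 1/3 = 2/3
((γ ⇒ γ) ⇒ (α ⇒ α)) ⇒ (¬β ⇒ α) = 1 ⇒ 2/3 = 2/3
β ⇒ β = 1/3 ⇒ 1/3 = 1
(β ⇒ β) ⇒ α = 1 ⇒ 1/3 = 1/3
β + β = 1/3 + 1/3 = 1/3
((β ⇒ β) ⇒ α) ⇒ (β + β) = 1/3 ⇒ 1/3 = 1
(((γ ⇒ γ) ⇒ (α ⇒ α)) ⇒ (¬β ⇒ α)) ⇒ (((β ⇒ β) ⇒ α) ⇒ (β + β)) = 2/3 ⇒ 1 = 1
γ ⇒ β = 2/3 ⇒ 1/3 = 2/3
¬α = ¬1/3 = 2/3
γ + β = 2/3 + 1/3 = 2/3
¬α + (γ + β) = 2/3 + 2/3 = 2/3
(γ ⇒ β) ⇒ (¬α + (γ + β)) = 2/3 ⇒ 2/3 = 1
((((γ ⇒ γ) ⇒ (α ⇒ α)) ⇒ (¬β ⇒ α)) ⇒ (((β ⇒ β) ⇒ α) ⇒ (β + β))) ⇔ ((γ ⇒ β) ⇒ (¬α + (γ + β))) = 1 ⇔ 1 = 1
¬(((((γ ⇒ γ) ⇒ (α ⇒ α)) ⇒ (¬β ⇒ α)) ⇒ (((β ⇒ β) ⇒ α) ⇒ (β + β))) ⇔ ((γ ⇒ β) ⇒ (¬α + (γ + β)))) = ¬1 = 0
(¬(((α ⇒ β) ⇒ ¬¬α) + ¬α) ⇔ (((γ ⇒ γ) + (β ⇒ (α ⇒ β))) ⇔ (β ⇒ γ))) ⇒ ¬(((((γ ⇒ γ) ⇒ (α ⇒ α)) ⇒ (¬β ⇒ α)) ⇒ (((β ⇒ β) ⇒ α) ⇒ (β + β))) ⇔ ((γ ⇒ β) ⇒ (¬α + (γ + β)))) = 1/3 ⇒ 0 = 2/3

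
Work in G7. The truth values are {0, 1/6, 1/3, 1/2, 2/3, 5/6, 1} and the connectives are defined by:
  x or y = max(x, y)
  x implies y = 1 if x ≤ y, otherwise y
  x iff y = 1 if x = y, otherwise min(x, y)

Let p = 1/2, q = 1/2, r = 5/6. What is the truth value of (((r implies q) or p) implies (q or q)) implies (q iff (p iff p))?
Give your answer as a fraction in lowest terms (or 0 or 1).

1/2

r implies q = 5/6 implies 1/2 = 1/2
(r implies q) or p = 1/2 or 1/2 = 1/2
q or q = 1/2 or 1/2 = 1/2
((r implies q) or p) implies (q or q) = 1/2 implies 1/2 = 1
p iff p = 1/2 iff 1/2 = 1
q iff (p iff p) = 1/2 iff 1 = 1/2
(((r implies q) or p) implies (q or q)) implies (q iff (p iff p)) = 1 implies 1/2 = 1/2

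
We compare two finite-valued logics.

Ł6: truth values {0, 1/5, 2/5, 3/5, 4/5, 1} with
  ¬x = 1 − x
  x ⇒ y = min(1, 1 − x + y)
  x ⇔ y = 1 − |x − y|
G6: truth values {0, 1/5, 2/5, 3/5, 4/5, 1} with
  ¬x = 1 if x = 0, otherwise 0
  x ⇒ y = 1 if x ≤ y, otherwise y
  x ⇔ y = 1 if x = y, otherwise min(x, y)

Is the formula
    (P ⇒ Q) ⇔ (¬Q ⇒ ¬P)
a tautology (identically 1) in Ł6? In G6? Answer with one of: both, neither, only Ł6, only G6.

In Ł6: every assignment gives 1 — tautology.
In G6: at P = 2/5, Q = 1/5 the value is 1/5 — not a tautology.

only Ł6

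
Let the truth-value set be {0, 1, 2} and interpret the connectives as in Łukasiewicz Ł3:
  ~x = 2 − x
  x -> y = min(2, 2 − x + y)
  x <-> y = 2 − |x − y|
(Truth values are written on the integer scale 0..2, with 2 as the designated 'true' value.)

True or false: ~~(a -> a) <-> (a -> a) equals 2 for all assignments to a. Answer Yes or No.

a = 0 ↦ 2
a = 1 ↦ 2
a = 2 ↦ 2
Every assignment gives a value ≥ 2.

Yes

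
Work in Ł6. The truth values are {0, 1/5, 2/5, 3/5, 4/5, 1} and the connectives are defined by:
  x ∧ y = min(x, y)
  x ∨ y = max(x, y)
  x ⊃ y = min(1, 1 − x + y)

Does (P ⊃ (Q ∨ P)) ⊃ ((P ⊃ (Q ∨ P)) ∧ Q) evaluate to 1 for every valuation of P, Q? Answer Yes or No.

Counterexample: take P = 0, Q = 0.
Q ∨ P = 0 ∨ 0 = 0
P ⊃ (Q ∨ P) = 0 ⊃ 0 = 1
Q ∨ P = 0 ∨ 0 = 0
P ⊃ (Q ∨ P) = 0 ⊃ 0 = 1
(P ⊃ (Q ∨ P)) ∧ Q = 1 ∧ 0 = 0
(P ⊃ (Q ∨ P)) ⊃ ((P ⊃ (Q ∨ P)) ∧ Q) = 1 ⊃ 0 = 0
This gives 0 ≠ 1.

No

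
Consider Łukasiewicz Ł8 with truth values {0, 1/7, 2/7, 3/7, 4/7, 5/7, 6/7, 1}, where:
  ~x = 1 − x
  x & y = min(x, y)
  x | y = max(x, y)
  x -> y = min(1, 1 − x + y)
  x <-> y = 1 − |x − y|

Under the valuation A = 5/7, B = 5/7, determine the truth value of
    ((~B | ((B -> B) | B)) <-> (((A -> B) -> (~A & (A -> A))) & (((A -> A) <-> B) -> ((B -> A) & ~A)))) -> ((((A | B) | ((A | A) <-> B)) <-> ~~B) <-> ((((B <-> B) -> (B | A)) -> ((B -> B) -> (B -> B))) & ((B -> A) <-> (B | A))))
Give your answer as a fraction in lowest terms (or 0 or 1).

1

~B = ~5/7 = 2/7
B -> B = 5/7 -> 5/7 = 1
(B -> B) | B = 1 | 5/7 = 1
~B | ((B -> B) | B) = 2/7 | 1 = 1
A -> B = 5/7 -> 5/7 = 1
~A = ~5/7 = 2/7
A -> A = 5/7 -> 5/7 = 1
~A & (A -> A) = 2/7 & 1 = 2/7
(A -> B) -> (~A & (A -> A)) = 1 -> 2/7 = 2/7
A -> A = 5/7 -> 5/7 = 1
(A -> A) <-> B = 1 <-> 5/7 = 5/7
B -> A = 5/7 -> 5/7 = 1
~A = ~5/7 = 2/7
(B -> A) & ~A = 1 & 2/7 = 2/7
((A -> A) <-> B) -> ((B -> A) & ~A) = 5/7 -> 2/7 = 4/7
((A -> B) -> (~A & (A -> A))) & (((A -> A) <-> B) -> ((B -> A) & ~A)) = 2/7 & 4/7 = 2/7
(~B | ((B -> B) | B)) <-> (((A -> B) -> (~A & (A -> A))) & (((A -> A) <-> B) -> ((B -> A) & ~A))) = 1 <-> 2/7 = 2/7
A | B = 5/7 | 5/7 = 5/7
A | A = 5/7 | 5/7 = 5/7
(A | A) <-> B = 5/7 <-> 5/7 = 1
(A | B) | ((A | A) <-> B) = 5/7 | 1 = 1
~B = ~5/7 = 2/7
~~B = ~2/7 = 5/7
((A | B) | ((A | A) <-> B)) <-> ~~B = 1 <-> 5/7 = 5/7
B <-> B = 5/7 <-> 5/7 = 1
B | A = 5/7 | 5/7 = 5/7
(B <-> B) -> (B | A) = 1 -> 5/7 = 5/7
B -> B = 5/7 -> 5/7 = 1
B -> B = 5/7 -> 5/7 = 1
(B -> B) -> (B -> B) = 1 -> 1 = 1
((B <-> B) -> (B | A)) -> ((B -> B) -> (B -> B)) = 5/7 -> 1 = 1
B -> A = 5/7 -> 5/7 = 1
B | A = 5/7 | 5/7 = 5/7
(B -> A) <-> (B | A) = 1 <-> 5/7 = 5/7
(((B <-> B) -> (B | A)) -> ((B -> B) -> (B -> B))) & ((B -> A) <-> (B | A)) = 1 & 5/7 = 5/7
(((A | B) | ((A | A) <-> B)) <-> ~~B) <-> ((((B <-> B) -> (B | A)) -> ((B -> B) -> (B -> B))) & ((B -> A) <-> (B | A))) = 5/7 <-> 5/7 = 1
((~B | ((B -> B) | B)) <-> (((A -> B) -> (~A & (A -> A))) & (((A -> A) <-> B) -> ((B -> A) & ~A)))) -> ((((A | B) | ((A | A) <-> B)) <-> ~~B) <-> ((((B <-> B) -> (B | A)) -> ((B -> B) -> (B -> B))) & ((B -> A) <-> (B | A)))) = 2/7 -> 1 = 1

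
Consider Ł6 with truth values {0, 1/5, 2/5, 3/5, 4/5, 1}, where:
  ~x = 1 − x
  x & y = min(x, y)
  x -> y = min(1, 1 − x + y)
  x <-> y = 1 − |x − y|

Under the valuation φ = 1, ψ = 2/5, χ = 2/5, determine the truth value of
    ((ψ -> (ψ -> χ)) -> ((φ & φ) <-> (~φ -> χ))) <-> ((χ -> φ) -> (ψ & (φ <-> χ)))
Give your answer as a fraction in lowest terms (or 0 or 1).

ψ -> χ = 2/5 -> 2/5 = 1
ψ -> (ψ -> χ) = 2/5 -> 1 = 1
φ & φ = 1 & 1 = 1
~φ = ~1 = 0
~φ -> χ = 0 -> 2/5 = 1
(φ & φ) <-> (~φ -> χ) = 1 <-> 1 = 1
(ψ -> (ψ -> χ)) -> ((φ & φ) <-> (~φ -> χ)) = 1 -> 1 = 1
χ -> φ = 2/5 -> 1 = 1
φ <-> χ = 1 <-> 2/5 = 2/5
ψ & (φ <-> χ) = 2/5 & 2/5 = 2/5
(χ -> φ) -> (ψ & (φ <-> χ)) = 1 -> 2/5 = 2/5
((ψ -> (ψ -> χ)) -> ((φ & φ) <-> (~φ -> χ))) <-> ((χ -> φ) -> (ψ & (φ <-> χ))) = 1 <-> 2/5 = 2/5

2/5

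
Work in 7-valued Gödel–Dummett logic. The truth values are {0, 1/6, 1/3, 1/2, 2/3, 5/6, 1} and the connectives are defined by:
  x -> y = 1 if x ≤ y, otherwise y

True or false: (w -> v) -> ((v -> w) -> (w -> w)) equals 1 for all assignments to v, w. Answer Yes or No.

At v = 1/3, w = 5/6, for instance:
w -> v = 5/6 -> 1/3 = 1/3
v -> w = 1/3 -> 5/6 = 1
w -> w = 5/6 -> 5/6 = 1
(v -> w) -> (w -> w) = 1 -> 1 = 1
(w -> v) -> ((v -> w) -> (w -> w)) = 1/3 -> 1 = 1
and checking the remaining 48 assignments likewise gives ≥ 1 in every case.

Yes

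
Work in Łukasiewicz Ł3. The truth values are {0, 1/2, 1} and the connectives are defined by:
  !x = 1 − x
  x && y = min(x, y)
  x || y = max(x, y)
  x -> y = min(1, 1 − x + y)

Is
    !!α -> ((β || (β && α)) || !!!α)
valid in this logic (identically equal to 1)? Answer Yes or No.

Counterexample: take α = 1, β = 0.
!α = !1 = 0
!!α = !0 = 1
β && α = 0 && 1 = 0
β || (β && α) = 0 || 0 = 0
!α = !1 = 0
!!α = !0 = 1
!!!α = !1 = 0
(β || (β && α)) || !!!α = 0 || 0 = 0
!!α -> ((β || (β && α)) || !!!α) = 1 -> 0 = 0
This gives 0 ≠ 1.

No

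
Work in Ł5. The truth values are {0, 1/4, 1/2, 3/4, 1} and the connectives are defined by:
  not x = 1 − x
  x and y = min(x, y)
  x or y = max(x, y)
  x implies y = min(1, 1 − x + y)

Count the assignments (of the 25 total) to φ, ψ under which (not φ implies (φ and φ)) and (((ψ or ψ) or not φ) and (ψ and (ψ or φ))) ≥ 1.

value 1: 3 assignments (counts)
value 3/4: 3 assignments
value 1/2: 6 assignments
value 1/4: 4 assignments
value 0: 9 assignments
So 3 of the 25 assignments meet the threshold.

3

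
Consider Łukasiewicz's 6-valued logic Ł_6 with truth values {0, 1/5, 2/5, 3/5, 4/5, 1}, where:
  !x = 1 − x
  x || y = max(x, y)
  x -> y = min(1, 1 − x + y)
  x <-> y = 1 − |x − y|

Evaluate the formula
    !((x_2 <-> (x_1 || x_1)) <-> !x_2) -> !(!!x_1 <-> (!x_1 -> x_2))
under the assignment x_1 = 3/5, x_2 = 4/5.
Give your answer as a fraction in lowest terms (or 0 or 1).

4/5

x_1 || x_1 = 3/5 || 3/5 = 3/5
x_2 <-> (x_1 || x_1) = 4/5 <-> 3/5 = 4/5
!x_2 = !4/5 = 1/5
(x_2 <-> (x_1 || x_1)) <-> !x_2 = 4/5 <-> 1/5 = 2/5
!((x_2 <-> (x_1 || x_1)) <-> !x_2) = !2/5 = 3/5
!x_1 = !3/5 = 2/5
!!x_1 = !2/5 = 3/5
!x_1 = !3/5 = 2/5
!x_1 -> x_2 = 2/5 -> 4/5 = 1
!!x_1 <-> (!x_1 -> x_2) = 3/5 <-> 1 = 3/5
!(!!x_1 <-> (!x_1 -> x_2)) = !3/5 = 2/5
!((x_2 <-> (x_1 || x_1)) <-> !x_2) -> !(!!x_1 <-> (!x_1 -> x_2)) = 3/5 -> 2/5 = 4/5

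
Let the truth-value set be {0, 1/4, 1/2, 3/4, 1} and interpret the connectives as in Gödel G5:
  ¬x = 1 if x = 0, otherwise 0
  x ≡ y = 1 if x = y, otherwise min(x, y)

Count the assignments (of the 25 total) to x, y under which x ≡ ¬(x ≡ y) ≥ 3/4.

3

value 1: 2 assignments (counts)
value 3/4: 1 assignment (counts)
value 1/2: 1 assignment
value 1/4: 1 assignment
value 0: 20 assignments
So 3 of the 25 assignments meet the threshold.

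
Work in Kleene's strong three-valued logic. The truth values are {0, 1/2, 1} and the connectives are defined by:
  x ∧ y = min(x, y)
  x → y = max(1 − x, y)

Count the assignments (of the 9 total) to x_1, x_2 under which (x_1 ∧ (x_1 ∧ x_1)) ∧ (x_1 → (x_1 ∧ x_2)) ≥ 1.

1

x_1 = 0, x_2 = 0 ↦ 0  <
x_1 = 0, x_2 = 1/2 ↦ 0  <
x_1 = 0, x_2 = 1 ↦ 0  <
x_1 = 1/2, x_2 = 0 ↦ 1/2  <
x_1 = 1/2, x_2 = 1/2 ↦ 1/2  <
x_1 = 1/2, x_2 = 1 ↦ 1/2  <
x_1 = 1, x_2 = 0 ↦ 0  <
x_1 = 1, x_2 = 1/2 ↦ 1/2  <
x_1 = 1, x_2 = 1 ↦ 1  ≥
So 1 of the 9 assignments meets the threshold.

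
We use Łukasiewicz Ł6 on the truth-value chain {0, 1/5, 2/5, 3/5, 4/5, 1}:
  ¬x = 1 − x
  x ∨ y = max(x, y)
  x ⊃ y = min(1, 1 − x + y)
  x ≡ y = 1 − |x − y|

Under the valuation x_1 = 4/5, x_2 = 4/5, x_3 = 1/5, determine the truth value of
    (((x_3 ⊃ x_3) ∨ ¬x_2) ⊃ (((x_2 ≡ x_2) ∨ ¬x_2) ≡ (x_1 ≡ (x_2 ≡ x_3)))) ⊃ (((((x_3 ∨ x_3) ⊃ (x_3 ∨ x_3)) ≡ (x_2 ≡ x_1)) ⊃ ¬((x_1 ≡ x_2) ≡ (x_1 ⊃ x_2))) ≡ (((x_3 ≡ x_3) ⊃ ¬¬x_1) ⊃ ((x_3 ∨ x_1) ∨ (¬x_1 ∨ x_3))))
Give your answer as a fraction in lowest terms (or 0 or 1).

2/5

x_3 ⊃ x_3 = 1/5 ⊃ 1/5 = 1
¬x_2 = ¬4/5 = 1/5
(x_3 ⊃ x_3) ∨ ¬x_2 = 1 ∨ 1/5 = 1
x_2 ≡ x_2 = 4/5 ≡ 4/5 = 1
¬x_2 = ¬4/5 = 1/5
(x_2 ≡ x_2) ∨ ¬x_2 = 1 ∨ 1/5 = 1
x_2 ≡ x_3 = 4/5 ≡ 1/5 = 2/5
x_1 ≡ (x_2 ≡ x_3) = 4/5 ≡ 2/5 = 3/5
((x_2 ≡ x_2) ∨ ¬x_2) ≡ (x_1 ≡ (x_2 ≡ x_3)) = 1 ≡ 3/5 = 3/5
((x_3 ⊃ x_3) ∨ ¬x_2) ⊃ (((x_2 ≡ x_2) ∨ ¬x_2) ≡ (x_1 ≡ (x_2 ≡ x_3))) = 1 ⊃ 3/5 = 3/5
x_3 ∨ x_3 = 1/5 ∨ 1/5 = 1/5
x_3 ∨ x_3 = 1/5 ∨ 1/5 = 1/5
(x_3 ∨ x_3) ⊃ (x_3 ∨ x_3) = 1/5 ⊃ 1/5 = 1
x_2 ≡ x_1 = 4/5 ≡ 4/5 = 1
((x_3 ∨ x_3) ⊃ (x_3 ∨ x_3)) ≡ (x_2 ≡ x_1) = 1 ≡ 1 = 1
x_1 ≡ x_2 = 4/5 ≡ 4/5 = 1
x_1 ⊃ x_2 = 4/5 ⊃ 4/5 = 1
(x_1 ≡ x_2) ≡ (x_1 ⊃ x_2) = 1 ≡ 1 = 1
¬((x_1 ≡ x_2) ≡ (x_1 ⊃ x_2)) = ¬1 = 0
(((x_3 ∨ x_3) ⊃ (x_3 ∨ x_3)) ≡ (x_2 ≡ x_1)) ⊃ ¬((x_1 ≡ x_2) ≡ (x_1 ⊃ x_2)) = 1 ⊃ 0 = 0
x_3 ≡ x_3 = 1/5 ≡ 1/5 = 1
¬x_1 = ¬4/5 = 1/5
¬¬x_1 = ¬1/5 = 4/5
(x_3 ≡ x_3) ⊃ ¬¬x_1 = 1 ⊃ 4/5 = 4/5
x_3 ∨ x_1 = 1/5 ∨ 4/5 = 4/5
¬x_1 = ¬4/5 = 1/5
¬x_1 ∨ x_3 = 1/5 ∨ 1/5 = 1/5
(x_3 ∨ x_1) ∨ (¬x_1 ∨ x_3) = 4/5 ∨ 1/5 = 4/5
((x_3 ≡ x_3) ⊃ ¬¬x_1) ⊃ ((x_3 ∨ x_1) ∨ (¬x_1 ∨ x_3)) = 4/5 ⊃ 4/5 = 1
((((x_3 ∨ x_3) ⊃ (x_3 ∨ x_3)) ≡ (x_2 ≡ x_1)) ⊃ ¬((x_1 ≡ x_2) ≡ (x_1 ⊃ x_2))) ≡ (((x_3 ≡ x_3) ⊃ ¬¬x_1) ⊃ ((x_3 ∨ x_1) ∨ (¬x_1 ∨ x_3))) = 0 ≡ 1 = 0
(((x_3 ⊃ x_3) ∨ ¬x_2) ⊃ (((x_2 ≡ x_2) ∨ ¬x_2) ≡ (x_1 ≡ (x_2 ≡ x_3)))) ⊃ (((((x_3 ∨ x_3) ⊃ (x_3 ∨ x_3)) ≡ (x_2 ≡ x_1)) ⊃ ¬((x_1 ≡ x_2) ≡ (x_1 ⊃ x_2))) ≡ (((x_3 ≡ x_3) ⊃ ¬¬x_1) ⊃ ((x_3 ∨ x_1) ∨ (¬x_1 ∨ x_3)))) = 3/5 ⊃ 0 = 2/5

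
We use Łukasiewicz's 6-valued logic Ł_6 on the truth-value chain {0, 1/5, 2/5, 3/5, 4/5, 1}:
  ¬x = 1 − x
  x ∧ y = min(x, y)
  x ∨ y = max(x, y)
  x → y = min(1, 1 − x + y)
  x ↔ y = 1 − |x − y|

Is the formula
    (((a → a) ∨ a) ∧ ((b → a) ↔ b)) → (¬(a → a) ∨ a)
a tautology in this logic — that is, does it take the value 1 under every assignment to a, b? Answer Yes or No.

Counterexample: take a = 0, b = 1/5.
a → a = 0 → 0 = 1
(a → a) ∨ a = 1 ∨ 0 = 1
b → a = 1/5 → 0 = 4/5
(b → a) ↔ b = 4/5 ↔ 1/5 = 2/5
((a → a) ∨ a) ∧ ((b → a) ↔ b) = 1 ∧ 2/5 = 2/5
a → a = 0 → 0 = 1
¬(a → a) = ¬1 = 0
¬(a → a) ∨ a = 0 ∨ 0 = 0
(((a → a) ∨ a) ∧ ((b → a) ↔ b)) → (¬(a → a) ∨ a) = 2/5 → 0 = 3/5
This gives 3/5 ≠ 1.

No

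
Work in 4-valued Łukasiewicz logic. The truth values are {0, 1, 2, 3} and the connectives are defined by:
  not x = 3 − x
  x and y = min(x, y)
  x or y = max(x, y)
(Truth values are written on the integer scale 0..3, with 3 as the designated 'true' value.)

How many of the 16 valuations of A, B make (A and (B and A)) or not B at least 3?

5

A = 0, B = 0 ↦ 3  ≥
A = 0, B = 1 ↦ 2  <
A = 0, B = 2 ↦ 1  <
A = 0, B = 3 ↦ 0  <
A = 1, B = 0 ↦ 3  ≥
A = 1, B = 1 ↦ 2  <
A = 1, B = 2 ↦ 1  <
A = 1, B = 3 ↦ 1  <
A = 2, B = 0 ↦ 3  ≥
A = 2, B = 1 ↦ 2  <
A = 2, B = 2 ↦ 2  <
A = 2, B = 3 ↦ 2  <
A = 3, B = 0 ↦ 3  ≥
A = 3, B = 1 ↦ 2  <
A = 3, B = 2 ↦ 2  <
A = 3, B = 3 ↦ 3  ≥
So 5 of the 16 assignments meet the threshold.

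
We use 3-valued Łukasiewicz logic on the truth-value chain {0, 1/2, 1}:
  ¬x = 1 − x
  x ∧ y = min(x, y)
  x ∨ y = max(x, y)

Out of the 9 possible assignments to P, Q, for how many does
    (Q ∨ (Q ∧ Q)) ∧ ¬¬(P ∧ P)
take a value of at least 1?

P = 0, Q = 0 ↦ 0  <
P = 0, Q = 1/2 ↦ 0  <
P = 0, Q = 1 ↦ 0  <
P = 1/2, Q = 0 ↦ 0  <
P = 1/2, Q = 1/2 ↦ 1/2  <
P = 1/2, Q = 1 ↦ 1/2  <
P = 1, Q = 0 ↦ 0  <
P = 1, Q = 1/2 ↦ 1/2  <
P = 1, Q = 1 ↦ 1  ≥
So 1 of the 9 assignments meets the threshold.

1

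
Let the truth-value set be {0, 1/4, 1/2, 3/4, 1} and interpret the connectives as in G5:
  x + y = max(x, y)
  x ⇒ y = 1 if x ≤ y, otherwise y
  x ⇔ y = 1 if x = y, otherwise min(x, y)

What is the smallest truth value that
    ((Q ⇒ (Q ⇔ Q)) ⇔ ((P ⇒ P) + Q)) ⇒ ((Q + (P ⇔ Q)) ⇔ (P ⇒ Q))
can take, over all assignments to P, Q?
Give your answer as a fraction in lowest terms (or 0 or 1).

Take P = 0, Q = 1/4:
Q ⇔ Q = 1/4 ⇔ 1/4 = 1
Q ⇒ (Q ⇔ Q) = 1/4 ⇒ 1 = 1
P ⇒ P = 0 ⇒ 0 = 1
(P ⇒ P) + Q = 1 + 1/4 = 1
(Q ⇒ (Q ⇔ Q)) ⇔ ((P ⇒ P) + Q) = 1 ⇔ 1 = 1
P ⇔ Q = 0 ⇔ 1/4 = 0
Q + (P ⇔ Q) = 1/4 + 0 = 1/4
P ⇒ Q = 0 ⇒ 1/4 = 1
(Q + (P ⇔ Q)) ⇔ (P ⇒ Q) = 1/4 ⇔ 1 = 1/4
((Q ⇒ (Q ⇔ Q)) ⇔ ((P ⇒ P) + Q)) ⇒ ((Q + (P ⇔ Q)) ⇔ (P ⇒ Q)) = 1 ⇒ 1/4 = 1/4
No assignment yields a value below 1/4, so this is the minimum.

1/4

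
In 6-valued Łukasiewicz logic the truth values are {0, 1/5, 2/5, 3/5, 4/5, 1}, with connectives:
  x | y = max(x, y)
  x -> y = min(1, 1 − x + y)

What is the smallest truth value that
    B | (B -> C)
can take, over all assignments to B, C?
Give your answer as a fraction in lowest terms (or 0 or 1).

Take B = 2/5, C = 0:
B -> C = 2/5 -> 0 = 3/5
B | (B -> C) = 2/5 | 3/5 = 3/5
No assignment yields a value below 3/5, so this is the minimum.

3/5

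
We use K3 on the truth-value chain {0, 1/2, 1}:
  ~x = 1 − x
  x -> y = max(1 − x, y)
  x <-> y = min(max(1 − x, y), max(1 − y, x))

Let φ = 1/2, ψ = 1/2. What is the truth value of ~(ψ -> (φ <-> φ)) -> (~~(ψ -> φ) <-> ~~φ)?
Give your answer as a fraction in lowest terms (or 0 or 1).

1/2

φ <-> φ = 1/2 <-> 1/2 = 1/2
ψ -> (φ <-> φ) = 1/2 -> 1/2 = 1/2
~(ψ -> (φ <-> φ)) = ~1/2 = 1/2
ψ -> φ = 1/2 -> 1/2 = 1/2
~(ψ -> φ) = ~1/2 = 1/2
~~(ψ -> φ) = ~1/2 = 1/2
~φ = ~1/2 = 1/2
~~φ = ~1/2 = 1/2
~~(ψ -> φ) <-> ~~φ = 1/2 <-> 1/2 = 1/2
~(ψ -> (φ <-> φ)) -> (~~(ψ -> φ) <-> ~~φ) = 1/2 -> 1/2 = 1/2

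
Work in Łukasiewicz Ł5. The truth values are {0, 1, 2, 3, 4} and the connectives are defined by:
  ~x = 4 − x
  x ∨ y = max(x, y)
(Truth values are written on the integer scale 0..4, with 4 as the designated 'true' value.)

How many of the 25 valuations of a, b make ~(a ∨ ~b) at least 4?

1

value 4: 1 assignment (counts)
value 3: 3 assignments
value 2: 5 assignments
value 1: 7 assignments
value 0: 9 assignments
So 1 of the 25 assignments meets the threshold.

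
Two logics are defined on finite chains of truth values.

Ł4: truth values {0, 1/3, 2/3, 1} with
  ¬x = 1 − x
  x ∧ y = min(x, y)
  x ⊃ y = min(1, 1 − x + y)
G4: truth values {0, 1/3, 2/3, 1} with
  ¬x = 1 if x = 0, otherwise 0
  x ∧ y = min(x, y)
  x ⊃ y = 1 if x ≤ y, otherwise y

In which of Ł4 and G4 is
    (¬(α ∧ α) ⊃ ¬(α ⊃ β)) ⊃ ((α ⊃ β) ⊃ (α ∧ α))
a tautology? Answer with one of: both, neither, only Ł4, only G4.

In Ł4: every assignment gives 1 — tautology.
In G4: at α = 1/3, β = 1/3 the value is 1/3 — not a tautology.

only Ł4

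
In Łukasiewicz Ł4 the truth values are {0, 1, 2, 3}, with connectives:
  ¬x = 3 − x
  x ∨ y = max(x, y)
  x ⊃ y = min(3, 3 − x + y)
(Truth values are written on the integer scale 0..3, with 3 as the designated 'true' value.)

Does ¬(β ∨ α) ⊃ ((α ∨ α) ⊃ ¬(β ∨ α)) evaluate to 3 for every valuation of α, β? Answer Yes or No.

α = 0, β = 0 ↦ 3
α = 0, β = 1 ↦ 3
α = 0, β = 2 ↦ 3
α = 0, β = 3 ↦ 3
α = 1, β = 0 ↦ 3
α = 1, β = 1 ↦ 3
α = 1, β = 2 ↦ 3
α = 1, β = 3 ↦ 3
α = 2, β = 0 ↦ 3
α = 2, β = 1 ↦ 3
α = 2, β = 2 ↦ 3
α = 2, β = 3 ↦ 3
α = 3, β = 0 ↦ 3
α = 3, β = 1 ↦ 3
α = 3, β = 2 ↦ 3
α = 3, β = 3 ↦ 3
Every assignment gives a value ≥ 3.

Yes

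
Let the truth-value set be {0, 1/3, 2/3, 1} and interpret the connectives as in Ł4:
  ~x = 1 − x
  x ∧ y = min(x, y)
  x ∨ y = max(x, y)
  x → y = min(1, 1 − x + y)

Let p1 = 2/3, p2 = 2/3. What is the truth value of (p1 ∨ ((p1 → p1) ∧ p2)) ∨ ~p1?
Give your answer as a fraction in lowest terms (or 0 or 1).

2/3

p1 → p1 = 2/3 → 2/3 = 1
(p1 → p1) ∧ p2 = 1 ∧ 2/3 = 2/3
p1 ∨ ((p1 → p1) ∧ p2) = 2/3 ∨ 2/3 = 2/3
~p1 = ~2/3 = 1/3
(p1 ∨ ((p1 → p1) ∧ p2)) ∨ ~p1 = 2/3 ∨ 1/3 = 2/3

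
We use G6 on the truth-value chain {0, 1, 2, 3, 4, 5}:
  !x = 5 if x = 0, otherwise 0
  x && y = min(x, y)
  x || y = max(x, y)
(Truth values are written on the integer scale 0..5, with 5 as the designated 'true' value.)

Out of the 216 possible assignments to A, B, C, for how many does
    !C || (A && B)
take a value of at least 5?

41

value 5: 41 assignments (counts)
value 4: 15 assignments
value 3: 25 assignments
value 2: 35 assignments
value 1: 45 assignments
value 0: 55 assignments
So 41 of the 216 assignments meet the threshold.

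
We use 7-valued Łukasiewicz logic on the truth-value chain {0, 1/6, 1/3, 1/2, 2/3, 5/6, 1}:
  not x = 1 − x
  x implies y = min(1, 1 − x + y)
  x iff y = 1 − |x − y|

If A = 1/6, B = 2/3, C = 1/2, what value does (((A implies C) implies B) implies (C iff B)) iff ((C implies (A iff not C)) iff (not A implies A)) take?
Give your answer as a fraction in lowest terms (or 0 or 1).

1/3

A implies C = 1/6 implies 1/2 = 1
(A implies C) implies B = 1 implies 2/3 = 2/3
C iff B = 1/2 iff 2/3 = 5/6
((A implies C) implies B) implies (C iff B) = 2/3 implies 5/6 = 1
not C = not 1/2 = 1/2
A iff not C = 1/6 iff 1/2 = 2/3
C implies (A iff not C) = 1/2 implies 2/3 = 1
not A = not 1/6 = 5/6
not A implies A = 5/6 implies 1/6 = 1/3
(C implies (A iff not C)) iff (not A implies A) = 1 iff 1/3 = 1/3
(((A implies C) implies B) implies (C iff B)) iff ((C implies (A iff not C)) iff (not A implies A)) = 1 iff 1/3 = 1/3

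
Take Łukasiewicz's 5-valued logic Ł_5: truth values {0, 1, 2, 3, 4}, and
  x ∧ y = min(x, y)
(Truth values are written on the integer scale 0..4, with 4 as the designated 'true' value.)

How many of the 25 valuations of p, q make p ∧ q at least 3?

value 4: 1 assignment (counts)
value 3: 3 assignments (counts)
value 2: 5 assignments
value 1: 7 assignments
value 0: 9 assignments
So 4 of the 25 assignments meet the threshold.

4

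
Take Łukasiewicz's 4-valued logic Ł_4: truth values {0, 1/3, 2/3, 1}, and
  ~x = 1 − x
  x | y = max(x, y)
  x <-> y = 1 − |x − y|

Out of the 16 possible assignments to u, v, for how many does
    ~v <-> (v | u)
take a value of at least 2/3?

9

u = 0, v = 0 ↦ 0  <
u = 0, v = 1/3 ↦ 2/3  ≥
u = 0, v = 2/3 ↦ 2/3  ≥
u = 0, v = 1 ↦ 0  <
u = 1/3, v = 0 ↦ 1/3  <
u = 1/3, v = 1/3 ↦ 2/3  ≥
u = 1/3, v = 2/3 ↦ 2/3  ≥
u = 1/3, v = 1 ↦ 0  <
u = 2/3, v = 0 ↦ 2/3  ≥
u = 2/3, v = 1/3 ↦ 1  ≥
u = 2/3, v = 2/3 ↦ 2/3  ≥
u = 2/3, v = 1 ↦ 0  <
u = 1, v = 0 ↦ 1  ≥
u = 1, v = 1/3 ↦ 2/3  ≥
u = 1, v = 2/3 ↦ 1/3  <
u = 1, v = 1 ↦ 0  <
So 9 of the 16 assignments meet the threshold.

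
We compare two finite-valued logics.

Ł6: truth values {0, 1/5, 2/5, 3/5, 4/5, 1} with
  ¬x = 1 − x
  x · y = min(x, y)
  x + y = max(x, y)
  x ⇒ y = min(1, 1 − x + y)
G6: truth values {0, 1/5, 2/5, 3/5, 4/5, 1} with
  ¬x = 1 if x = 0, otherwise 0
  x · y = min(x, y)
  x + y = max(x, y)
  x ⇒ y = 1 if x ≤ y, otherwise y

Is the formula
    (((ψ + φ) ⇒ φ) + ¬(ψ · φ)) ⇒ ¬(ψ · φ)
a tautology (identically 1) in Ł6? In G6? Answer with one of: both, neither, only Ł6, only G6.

In Ł6: at φ = 1/5, ψ = 1/5 the value is 4/5 — not a tautology.
In G6: at φ = 1/5, ψ = 1/5 the value is 0 — not a tautology.

neither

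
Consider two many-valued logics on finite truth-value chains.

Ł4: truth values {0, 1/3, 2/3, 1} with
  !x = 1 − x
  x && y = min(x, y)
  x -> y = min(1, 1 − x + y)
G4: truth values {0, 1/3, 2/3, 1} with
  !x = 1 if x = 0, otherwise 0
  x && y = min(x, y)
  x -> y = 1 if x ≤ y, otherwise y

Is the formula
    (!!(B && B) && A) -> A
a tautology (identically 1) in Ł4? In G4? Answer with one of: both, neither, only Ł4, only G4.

both

In Ł4: every assignment gives 1 — tautology.
In G4: every assignment gives 1 — tautology.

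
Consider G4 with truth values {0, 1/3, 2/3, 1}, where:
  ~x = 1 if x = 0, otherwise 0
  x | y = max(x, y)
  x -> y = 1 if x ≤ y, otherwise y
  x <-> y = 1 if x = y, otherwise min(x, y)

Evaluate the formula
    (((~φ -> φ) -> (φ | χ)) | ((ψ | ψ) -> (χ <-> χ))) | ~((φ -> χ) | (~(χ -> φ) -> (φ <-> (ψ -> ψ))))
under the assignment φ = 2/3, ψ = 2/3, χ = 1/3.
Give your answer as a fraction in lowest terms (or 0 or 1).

~φ = ~2/3 = 0
~φ -> φ = 0 -> 2/3 = 1
φ | χ = 2/3 | 1/3 = 2/3
(~φ -> φ) -> (φ | χ) = 1 -> 2/3 = 2/3
ψ | ψ = 2/3 | 2/3 = 2/3
χ <-> χ = 1/3 <-> 1/3 = 1
(ψ | ψ) -> (χ <-> χ) = 2/3 -> 1 = 1
((~φ -> φ) -> (φ | χ)) | ((ψ | ψ) -> (χ <-> χ)) = 2/3 | 1 = 1
φ -> χ = 2/3 -> 1/3 = 1/3
χ -> φ = 1/3 -> 2/3 = 1
~(χ -> φ) = ~1 = 0
ψ -> ψ = 2/3 -> 2/3 = 1
φ <-> (ψ -> ψ) = 2/3 <-> 1 = 2/3
~(χ -> φ) -> (φ <-> (ψ -> ψ)) = 0 -> 2/3 = 1
(φ -> χ) | (~(χ -> φ) -> (φ <-> (ψ -> ψ))) = 1/3 | 1 = 1
~((φ -> χ) | (~(χ -> φ) -> (φ <-> (ψ -> ψ)))) = ~1 = 0
(((~φ -> φ) -> (φ | χ)) | ((ψ | ψ) -> (χ <-> χ))) | ~((φ -> χ) | (~(χ -> φ) -> (φ <-> (ψ -> ψ)))) = 1 | 0 = 1

1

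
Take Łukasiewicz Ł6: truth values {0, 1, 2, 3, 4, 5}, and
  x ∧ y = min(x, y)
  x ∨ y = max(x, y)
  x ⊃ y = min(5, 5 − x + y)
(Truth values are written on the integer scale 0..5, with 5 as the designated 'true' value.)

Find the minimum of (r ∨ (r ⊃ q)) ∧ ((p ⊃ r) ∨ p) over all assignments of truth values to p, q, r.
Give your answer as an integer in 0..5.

3

Take p = 0, q = 0, r = 2:
r ⊃ q = 2 ⊃ 0 = 3
r ∨ (r ⊃ q) = 2 ∨ 3 = 3
p ⊃ r = 0 ⊃ 2 = 5
(p ⊃ r) ∨ p = 5 ∨ 0 = 5
(r ∨ (r ⊃ q)) ∧ ((p ⊃ r) ∨ p) = 3 ∧ 5 = 3
No assignment yields a value below 3, so this is the minimum.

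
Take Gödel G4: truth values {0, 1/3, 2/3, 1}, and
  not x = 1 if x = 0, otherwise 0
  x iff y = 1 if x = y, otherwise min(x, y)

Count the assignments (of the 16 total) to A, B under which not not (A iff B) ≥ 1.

10

A = 0, B = 0 ↦ 1  ≥
A = 0, B = 1/3 ↦ 0  <
A = 0, B = 2/3 ↦ 0  <
A = 0, B = 1 ↦ 0  <
A = 1/3, B = 0 ↦ 0  <
A = 1/3, B = 1/3 ↦ 1  ≥
A = 1/3, B = 2/3 ↦ 1  ≥
A = 1/3, B = 1 ↦ 1  ≥
A = 2/3, B = 0 ↦ 0  <
A = 2/3, B = 1/3 ↦ 1  ≥
A = 2/3, B = 2/3 ↦ 1  ≥
A = 2/3, B = 1 ↦ 1  ≥
A = 1, B = 0 ↦ 0  <
A = 1, B = 1/3 ↦ 1  ≥
A = 1, B = 2/3 ↦ 1  ≥
A = 1, B = 1 ↦ 1  ≥
So 10 of the 16 assignments meet the threshold.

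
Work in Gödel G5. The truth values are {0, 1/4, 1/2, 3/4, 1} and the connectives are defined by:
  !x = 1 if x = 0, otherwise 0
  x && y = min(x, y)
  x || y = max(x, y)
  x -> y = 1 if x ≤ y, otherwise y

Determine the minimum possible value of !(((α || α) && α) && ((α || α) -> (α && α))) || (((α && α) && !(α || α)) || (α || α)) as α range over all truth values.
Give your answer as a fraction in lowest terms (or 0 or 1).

1/4

Take α = 1/4:
α || α = 1/4 || 1/4 = 1/4
(α || α) && α = 1/4 && 1/4 = 1/4
α || α = 1/4 || 1/4 = 1/4
α && α = 1/4 && 1/4 = 1/4
(α || α) -> (α && α) = 1/4 -> 1/4 = 1
((α || α) && α) && ((α || α) -> (α && α)) = 1/4 && 1 = 1/4
!(((α || α) && α) && ((α || α) -> (α && α))) = !1/4 = 0
α && α = 1/4 && 1/4 = 1/4
α || α = 1/4 || 1/4 = 1/4
!(α || α) = !1/4 = 0
(α && α) && !(α || α) = 1/4 && 0 = 0
α || α = 1/4 || 1/4 = 1/4
((α && α) && !(α || α)) || (α || α) = 0 || 1/4 = 1/4
!(((α || α) && α) && ((α || α) -> (α && α))) || (((α && α) && !(α || α)) || (α || α)) = 0 || 1/4 = 1/4
No assignment yields a value below 1/4, so this is the minimum.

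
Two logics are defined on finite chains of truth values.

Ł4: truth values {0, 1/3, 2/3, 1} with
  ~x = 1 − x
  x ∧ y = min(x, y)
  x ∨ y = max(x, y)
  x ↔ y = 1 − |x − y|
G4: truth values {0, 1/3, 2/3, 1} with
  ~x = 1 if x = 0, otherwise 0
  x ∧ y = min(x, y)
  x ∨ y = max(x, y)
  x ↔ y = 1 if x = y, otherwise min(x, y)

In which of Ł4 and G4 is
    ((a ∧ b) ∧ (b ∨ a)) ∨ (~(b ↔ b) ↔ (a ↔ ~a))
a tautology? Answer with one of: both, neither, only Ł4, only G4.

In Ł4: at a = 1/3, b = 0 the value is 1/3 — not a tautology.
In G4: every assignment gives 1 — tautology.

only G4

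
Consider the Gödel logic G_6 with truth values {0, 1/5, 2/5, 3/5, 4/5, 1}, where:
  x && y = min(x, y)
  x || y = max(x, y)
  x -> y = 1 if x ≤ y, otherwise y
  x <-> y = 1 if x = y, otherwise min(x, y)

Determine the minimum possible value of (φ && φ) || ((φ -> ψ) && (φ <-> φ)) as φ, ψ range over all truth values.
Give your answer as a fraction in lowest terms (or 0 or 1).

1/5

Take φ = 1/5, ψ = 0:
φ && φ = 1/5 && 1/5 = 1/5
φ -> ψ = 1/5 -> 0 = 0
φ <-> φ = 1/5 <-> 1/5 = 1
(φ -> ψ) && (φ <-> φ) = 0 && 1 = 0
(φ && φ) || ((φ -> ψ) && (φ <-> φ)) = 1/5 || 0 = 1/5
No assignment yields a value below 1/5, so this is the minimum.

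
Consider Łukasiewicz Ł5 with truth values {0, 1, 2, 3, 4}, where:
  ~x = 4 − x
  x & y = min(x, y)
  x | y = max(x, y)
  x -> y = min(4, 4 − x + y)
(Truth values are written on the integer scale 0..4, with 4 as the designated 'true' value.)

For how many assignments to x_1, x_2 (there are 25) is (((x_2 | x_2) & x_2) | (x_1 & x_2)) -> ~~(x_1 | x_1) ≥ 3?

19

value 4: 15 assignments (counts)
value 3: 4 assignments (counts)
value 2: 3 assignments
value 1: 2 assignments
value 0: 1 assignment
So 19 of the 25 assignments meet the threshold.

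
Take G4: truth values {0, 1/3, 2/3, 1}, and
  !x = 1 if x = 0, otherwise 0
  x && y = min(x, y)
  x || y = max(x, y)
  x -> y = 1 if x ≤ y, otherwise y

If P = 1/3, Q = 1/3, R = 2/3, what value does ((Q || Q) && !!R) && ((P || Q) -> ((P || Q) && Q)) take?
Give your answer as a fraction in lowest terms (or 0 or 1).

1/3

Q || Q = 1/3 || 1/3 = 1/3
!R = !2/3 = 0
!!R = !0 = 1
(Q || Q) && !!R = 1/3 && 1 = 1/3
P || Q = 1/3 || 1/3 = 1/3
P || Q = 1/3 || 1/3 = 1/3
(P || Q) && Q = 1/3 && 1/3 = 1/3
(P || Q) -> ((P || Q) && Q) = 1/3 -> 1/3 = 1
((Q || Q) && !!R) && ((P || Q) -> ((P || Q) && Q)) = 1/3 && 1 = 1/3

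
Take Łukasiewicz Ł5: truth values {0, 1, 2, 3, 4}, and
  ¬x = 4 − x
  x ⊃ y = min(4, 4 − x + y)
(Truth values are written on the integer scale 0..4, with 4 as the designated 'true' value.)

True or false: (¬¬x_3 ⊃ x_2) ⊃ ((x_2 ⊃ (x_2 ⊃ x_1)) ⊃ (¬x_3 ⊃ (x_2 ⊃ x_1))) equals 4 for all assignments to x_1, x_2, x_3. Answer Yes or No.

No

Counterexample: take x_1 = 0, x_2 = 1, x_3 = 0.
¬x_3 = ¬0 = 4
¬¬x_3 = ¬4 = 0
¬¬x_3 ⊃ x_2 = 0 ⊃ 1 = 4
x_2 ⊃ x_1 = 1 ⊃ 0 = 3
x_2 ⊃ (x_2 ⊃ x_1) = 1 ⊃ 3 = 4
¬x_3 = ¬0 = 4
x_2 ⊃ x_1 = 1 ⊃ 0 = 3
¬x_3 ⊃ (x_2 ⊃ x_1) = 4 ⊃ 3 = 3
(x_2 ⊃ (x_2 ⊃ x_1)) ⊃ (¬x_3 ⊃ (x_2 ⊃ x_1)) = 4 ⊃ 3 = 3
(¬¬x_3 ⊃ x_2) ⊃ ((x_2 ⊃ (x_2 ⊃ x_1)) ⊃ (¬x_3 ⊃ (x_2 ⊃ x_1))) = 4 ⊃ 3 = 3
This gives 3 ≠ 4.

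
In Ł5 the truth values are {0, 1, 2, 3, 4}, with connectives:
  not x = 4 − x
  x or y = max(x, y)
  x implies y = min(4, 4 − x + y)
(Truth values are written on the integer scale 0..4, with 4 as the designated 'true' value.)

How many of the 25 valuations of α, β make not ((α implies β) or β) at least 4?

value 4: 1 assignment (counts)
value 3: 2 assignments
value 2: 3 assignments
value 1: 4 assignments
value 0: 15 assignments
So 1 of the 25 assignments meets the threshold.

1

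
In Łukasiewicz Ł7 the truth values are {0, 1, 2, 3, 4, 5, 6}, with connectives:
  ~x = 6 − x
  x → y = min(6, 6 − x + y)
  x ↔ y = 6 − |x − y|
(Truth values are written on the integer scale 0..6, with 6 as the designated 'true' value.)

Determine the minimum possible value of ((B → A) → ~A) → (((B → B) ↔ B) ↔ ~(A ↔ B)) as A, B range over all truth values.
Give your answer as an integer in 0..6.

3

Take A = 3, B = 6:
B → A = 6 → 3 = 3
~A = ~3 = 3
(B → A) → ~A = 3 → 3 = 6
B → B = 6 → 6 = 6
(B → B) ↔ B = 6 ↔ 6 = 6
A ↔ B = 3 ↔ 6 = 3
~(A ↔ B) = ~3 = 3
((B → B) ↔ B) ↔ ~(A ↔ B) = 6 ↔ 3 = 3
((B → A) → ~A) → (((B → B) ↔ B) ↔ ~(A ↔ B)) = 6 → 3 = 3
No assignment yields a value below 3, so this is the minimum.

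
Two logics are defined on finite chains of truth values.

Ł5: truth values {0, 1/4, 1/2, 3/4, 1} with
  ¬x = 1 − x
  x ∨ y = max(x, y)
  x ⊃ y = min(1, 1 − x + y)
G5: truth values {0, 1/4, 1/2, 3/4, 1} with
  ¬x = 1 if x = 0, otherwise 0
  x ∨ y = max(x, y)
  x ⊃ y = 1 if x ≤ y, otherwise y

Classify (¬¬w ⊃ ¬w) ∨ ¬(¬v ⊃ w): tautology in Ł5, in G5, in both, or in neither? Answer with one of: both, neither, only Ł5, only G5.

neither

In Ł5: at v = 0, w = 3/4 the value is 1/2 — not a tautology.
In G5: at v = 0, w = 1/4 the value is 0 — not a tautology.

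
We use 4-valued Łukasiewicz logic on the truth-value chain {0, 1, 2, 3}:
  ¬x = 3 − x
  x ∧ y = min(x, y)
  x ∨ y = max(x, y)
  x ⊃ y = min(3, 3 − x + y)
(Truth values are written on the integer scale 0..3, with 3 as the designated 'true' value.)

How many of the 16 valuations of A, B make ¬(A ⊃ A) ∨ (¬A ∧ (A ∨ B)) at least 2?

A = 0, B = 0 ↦ 0  <
A = 0, B = 1 ↦ 1  <
A = 0, B = 2 ↦ 2  ≥
A = 0, B = 3 ↦ 3  ≥
A = 1, B = 0 ↦ 1  <
A = 1, B = 1 ↦ 1  <
A = 1, B = 2 ↦ 2  ≥
A = 1, B = 3 ↦ 2  ≥
A = 2, B = 0 ↦ 1  <
A = 2, B = 1 ↦ 1  <
A = 2, B = 2 ↦ 1  <
A = 2, B = 3 ↦ 1  <
A = 3, B = 0 ↦ 0  <
A = 3, B = 1 ↦ 0  <
A = 3, B = 2 ↦ 0  <
A = 3, B = 3 ↦ 0  <
So 4 of the 16 assignments meet the threshold.

4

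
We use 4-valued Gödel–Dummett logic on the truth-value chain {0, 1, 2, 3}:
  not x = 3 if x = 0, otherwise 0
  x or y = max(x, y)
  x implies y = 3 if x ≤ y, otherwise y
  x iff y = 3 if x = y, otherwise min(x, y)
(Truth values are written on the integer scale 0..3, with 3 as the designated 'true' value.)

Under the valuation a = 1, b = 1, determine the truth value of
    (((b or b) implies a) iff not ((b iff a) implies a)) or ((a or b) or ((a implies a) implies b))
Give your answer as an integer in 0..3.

b or b = 1 or 1 = 1
(b or b) implies a = 1 implies 1 = 3
b iff a = 1 iff 1 = 3
(b iff a) implies a = 3 implies 1 = 1
not ((b iff a) implies a) = not 1 = 0
((b or b) implies a) iff not ((b iff a) implies a) = 3 iff 0 = 0
a or b = 1 or 1 = 1
a implies a = 1 implies 1 = 3
(a implies a) implies b = 3 implies 1 = 1
(a or b) or ((a implies a) implies b) = 1 or 1 = 1
(((b or b) implies a) iff not ((b iff a) implies a)) or ((a or b) or ((a implies a) implies b)) = 0 or 1 = 1

1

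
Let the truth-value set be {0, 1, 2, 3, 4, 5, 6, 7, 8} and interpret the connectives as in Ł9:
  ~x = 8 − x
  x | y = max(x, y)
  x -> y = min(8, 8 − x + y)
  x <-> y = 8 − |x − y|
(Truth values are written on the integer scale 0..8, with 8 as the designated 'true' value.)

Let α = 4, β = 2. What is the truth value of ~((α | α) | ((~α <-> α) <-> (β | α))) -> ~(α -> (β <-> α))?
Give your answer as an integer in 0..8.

4

α | α = 4 | 4 = 4
~α = ~4 = 4
~α <-> α = 4 <-> 4 = 8
β | α = 2 | 4 = 4
(~α <-> α) <-> (β | α) = 8 <-> 4 = 4
(α | α) | ((~α <-> α) <-> (β | α)) = 4 | 4 = 4
~((α | α) | ((~α <-> α) <-> (β | α))) = ~4 = 4
β <-> α = 2 <-> 4 = 6
α -> (β <-> α) = 4 -> 6 = 8
~(α -> (β <-> α)) = ~8 = 0
~((α | α) | ((~α <-> α) <-> (β | α))) -> ~(α -> (β <-> α)) = 4 -> 0 = 4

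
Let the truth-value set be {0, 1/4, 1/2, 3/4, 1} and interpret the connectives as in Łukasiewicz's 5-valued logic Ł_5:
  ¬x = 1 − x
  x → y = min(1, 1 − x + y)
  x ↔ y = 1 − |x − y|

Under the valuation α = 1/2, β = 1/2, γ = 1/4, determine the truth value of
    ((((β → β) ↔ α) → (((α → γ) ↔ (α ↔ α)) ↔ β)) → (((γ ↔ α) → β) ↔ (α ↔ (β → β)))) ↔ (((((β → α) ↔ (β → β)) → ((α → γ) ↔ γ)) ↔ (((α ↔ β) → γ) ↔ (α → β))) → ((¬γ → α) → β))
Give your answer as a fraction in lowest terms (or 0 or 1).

3/4

β → β = 1/2 → 1/2 = 1
(β → β) ↔ α = 1 ↔ 1/2 = 1/2
α → γ = 1/2 → 1/4 = 3/4
α ↔ α = 1/2 ↔ 1/2 = 1
(α → γ) ↔ (α ↔ α) = 3/4 ↔ 1 = 3/4
((α → γ) ↔ (α ↔ α)) ↔ β = 3/4 ↔ 1/2 = 3/4
((β → β) ↔ α) → (((α → γ) ↔ (α ↔ α)) ↔ β) = 1/2 → 3/4 = 1
γ ↔ α = 1/4 ↔ 1/2 = 3/4
(γ ↔ α) → β = 3/4 → 1/2 = 3/4
β → β = 1/2 → 1/2 = 1
α ↔ (β → β) = 1/2 ↔ 1 = 1/2
((γ ↔ α) → β) ↔ (α ↔ (β → β)) = 3/4 ↔ 1/2 = 3/4
(((β → β) ↔ α) → (((α → γ) ↔ (α ↔ α)) ↔ β)) → (((γ ↔ α) → β) ↔ (α ↔ (β → β))) = 1 → 3/4 = 3/4
β → α = 1/2 → 1/2 = 1
β → β = 1/2 → 1/2 = 1
(β → α) ↔ (β → β) = 1 ↔ 1 = 1
α → γ = 1/2 → 1/4 = 3/4
(α → γ) ↔ γ = 3/4 ↔ 1/4 = 1/2
((β → α) ↔ (β → β)) → ((α → γ) ↔ γ) = 1 → 1/2 = 1/2
α ↔ β = 1/2 ↔ 1/2 = 1
(α ↔ β) → γ = 1 → 1/4 = 1/4
α → β = 1/2 → 1/2 = 1
((α ↔ β) → γ) ↔ (α → β) = 1/4 ↔ 1 = 1/4
(((β → α) ↔ (β → β)) → ((α → γ) ↔ γ)) ↔ (((α ↔ β) → γ) ↔ (α → β)) = 1/2 ↔ 1/4 = 3/4
¬γ = ¬1/4 = 3/4
¬γ → α = 3/4 → 1/2 = 3/4
(¬γ → α) → β = 3/4 → 1/2 = 3/4
((((β → α) ↔ (β → β)) → ((α → γ) ↔ γ)) ↔ (((α ↔ β) → γ) ↔ (α → β))) → ((¬γ → α) → β) = 3/4 → 3/4 = 1
((((β → β) ↔ α) → (((α → γ) ↔ (α ↔ α)) ↔ β)) → (((γ ↔ α) → β) ↔ (α ↔ (β → β)))) ↔ (((((β → α) ↔ (β → β)) → ((α → γ) ↔ γ)) ↔ (((α ↔ β) → γ) ↔ (α → β))) → ((¬γ → α) → β)) = 3/4 ↔ 1 = 3/4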